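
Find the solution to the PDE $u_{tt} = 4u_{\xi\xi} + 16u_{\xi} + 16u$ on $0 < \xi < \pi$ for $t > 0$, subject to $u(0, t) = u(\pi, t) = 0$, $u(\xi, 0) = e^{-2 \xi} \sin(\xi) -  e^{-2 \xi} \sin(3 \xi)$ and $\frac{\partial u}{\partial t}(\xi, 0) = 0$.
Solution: Substitute $u = e^{-2\xi}w$, i.e. $w = e^{2\xi}u$.
By the product rule, $u_{\xi} = e^{-2\xi}(w_{\xi} - 2w)$, $u_{\xi\xi} = e^{-2\xi}(w_{\xi\xi} - 4w_{\xi} + 4w)$, $u_{tt} = e^{-2\xi}w_{tt}$.
Substituting into the PDE and dividing by $e^{-2\xi}$: $w_{tt} = 4(w_{\xi\xi} - 4w_{\xi} + 4w) + 16(w_{\xi} - 2w) + 16w$.
The lower-order terms cancel, leaving the standard wave equation $w_{tt} = 4w_{\xi\xi}$.
Initial data for $w$: $w(\xi,0) = e^{2\xi}u(\xi,0) = \sin(\xi) - \sin(3 \xi)$; $w_t(\xi,0) = e^{2\xi}u_t(\xi,0) = 0$. The boundary conditions carry over: $w(0,t) = w(\pi,t) = 0$.
Solve for $w$:
  Using separation of variables $w = X(\xi)T(t)$:
  Eigenfunctions: $\sin(n\xi)$, $n = 1, 2, 3, \ldots$
  General solution: $w(\xi, t) = \sum [A_n \cos(2n t) + B_n \sin(2n t)] \sin(n\xi)$
  From $w(\xi,0) = \sin(\xi) - \sin(3 \xi)$: $A_1=1, A_3=-1$. From $w_t(\xi,0) = 0$: all $B_n = 0$.
Hence $w(\xi,t) = \sin(\xi) \cos(2 t) - \sin(3 \xi) \cos(6 t)$.
Transform back: $u(\xi,t) = e^{-2\xi}w(\xi,t)$.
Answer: $u(\xi, t) = e^{-2 \xi} \sin(\xi) \cos(2 t) -  e^{-2 \xi} \sin(3 \xi) \cos(6 t)$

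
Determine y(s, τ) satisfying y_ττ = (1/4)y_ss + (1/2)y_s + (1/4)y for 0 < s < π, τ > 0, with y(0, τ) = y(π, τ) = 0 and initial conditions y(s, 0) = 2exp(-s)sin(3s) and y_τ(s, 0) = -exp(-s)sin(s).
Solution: Substitute y = exp(-s)u, i.e. u = exp(s)y.
By the product rule, y_s = exp(-s)(u_s - u), y_ss = exp(-s)(u_ss - 2u_s + u), y_ττ = exp(-s)u_ττ.
Substituting into the PDE and dividing by exp(-s): u_ττ = (1/4)(u_ss - 2u_s + u) + (1/2)(u_s - u) + (1/4)u.
The lower-order terms cancel, leaving the standard wave equation u_ττ = (1/4)u_ss.
Initial data for u: u(s,0) = exp(s)y(s,0) = 2sin(3s); u_τ(s,0) = exp(s)y_τ(s,0) = -sin(s). The boundary conditions carry over: u(0,τ) = u(π,τ) = 0.
Solve for u:
  Using separation of variables u = X(s)T(τ):
  Eigenfunctions: sin(ns), n = 1, 2, 3, ...
  General solution: u(s, τ) = Σ [A_n cos(n τ/2) + B_n sin(n τ/2)] sin(ns)
  From u(s,0) = 2sin(3s): A_3=2. From u_τ(s,0) = -sin(s), using u_τ(s,0) = Σ ω_n B_n sin(ns) with ω_n = n/2: B_1 = (-1)/(1/2) = -2.
Hence u(s,τ) = -2sin(s)sin(τ/2) + 2sin(3s)cos(3τ/2).
Transform back: y(s,τ) = exp(-s)u(s,τ).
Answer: y(s, τ) = -2exp(-s)sin(s)sin(τ/2) + 2exp(-s)sin(3s)cos(3τ/2)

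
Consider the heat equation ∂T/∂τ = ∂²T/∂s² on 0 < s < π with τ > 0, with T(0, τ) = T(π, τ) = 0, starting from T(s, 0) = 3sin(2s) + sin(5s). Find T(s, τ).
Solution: Separating variables: T = Σ c_n exp(-n²τ) sin(ns). From T(s,0) = 3sin(2s) + sin(5s): c_2=3, c_5=1.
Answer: T(s, τ) = 3exp(-4τ)sin(2s) + exp(-25τ)sin(5s)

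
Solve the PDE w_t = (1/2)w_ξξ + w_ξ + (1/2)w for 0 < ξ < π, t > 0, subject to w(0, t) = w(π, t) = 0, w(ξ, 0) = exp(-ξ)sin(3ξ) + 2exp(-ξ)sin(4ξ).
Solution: Substitute w = exp(-ξ)u, i.e. u = exp(ξ)w.
By the product rule, w_ξ = exp(-ξ)(u_ξ - u), w_ξξ = exp(-ξ)(u_ξξ - 2u_ξ + u), w_t = exp(-ξ)u_t.
Substituting into the PDE and dividing by exp(-ξ): u_t = (1/2)(u_ξξ - 2u_ξ + u) + (u_ξ - u) + (1/2)u.
The lower-order terms cancel, leaving the standard heat equation u_t = (1/2)u_ξξ.
Initial data for u: u(ξ,0) = exp(ξ)w(ξ,0) = sin(3ξ) + 2sin(4ξ). The boundary conditions carry over: u(0,t) = u(π,t) = 0.
Solve for u:
  Using separation of variables u = X(ξ)T(t):
  Eigenfunctions: sin(nξ), n = 1, 2, 3, ...
  General solution: u(ξ, t) = Σ c_n sin(nξ) exp(-n² t/2)
  Matching u(ξ,0) = sin(3ξ) + 2sin(4ξ) term by term: c_3=1, c_4=2.
Hence u(ξ,t) = 2exp(-8t)sin(4ξ) + exp(-9t/2)sin(3ξ).
Transform back: w(ξ,t) = exp(-ξ)u(ξ,t).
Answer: w(ξ, t) = 2exp(-8t)exp(-ξ)sin(4ξ) + exp(-9t/2)exp(-ξ)sin(3ξ)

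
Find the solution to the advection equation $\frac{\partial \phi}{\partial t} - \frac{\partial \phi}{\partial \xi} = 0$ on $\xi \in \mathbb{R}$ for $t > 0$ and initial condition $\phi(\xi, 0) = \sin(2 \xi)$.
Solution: By characteristics ($d\xi/dt = -1$), $\phi(\xi,t) = f(\xi + t)$ with $f = \phi( \cdot , 0)$.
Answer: $\phi(\xi, t) = \sin(2 \xi + 2 t)$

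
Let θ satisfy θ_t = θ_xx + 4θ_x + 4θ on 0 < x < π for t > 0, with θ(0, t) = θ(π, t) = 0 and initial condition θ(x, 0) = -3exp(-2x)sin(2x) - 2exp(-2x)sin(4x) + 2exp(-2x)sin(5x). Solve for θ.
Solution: Substitute θ = exp(-2x)u, i.e. u = exp(2x)θ.
By the product rule, θ_x = exp(-2x)(u_x - 2u), θ_xx = exp(-2x)(u_xx - 4u_x + 4u), θ_t = exp(-2x)u_t.
Substituting into the PDE and dividing by exp(-2x): u_t = (u_xx - 4u_x + 4u) + 4(u_x - 2u) + 4u.
The lower-order terms cancel, leaving the standard heat equation u_t = u_xx.
Initial data for u: u(x,0) = exp(2x)θ(x,0) = -3sin(2x) - 2sin(4x) + 2sin(5x). The boundary conditions carry over: u(0,t) = u(π,t) = 0.
Solve for u:
  Using separation of variables u = X(x)G(t):
  Eigenfunctions: sin(nx), n = 1, 2, 3, ...
  General solution: u(x, t) = Σ c_n sin(nx) exp(-n² t)
  Matching u(x,0) = -3sin(2x) - 2sin(4x) + 2sin(5x) term by term: c_2=-3, c_4=-2, c_5=2.
Hence u(x,t) = -3exp(-4t)sin(2x) - 2exp(-16t)sin(4x) + 2exp(-25t)sin(5x).
Transform back: θ(x,t) = exp(-2x)u(x,t).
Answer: θ(x, t) = -3exp(-4t)exp(-2x)sin(2x) - 2exp(-16t)exp(-2x)sin(4x) + 2exp(-25t)exp(-2x)sin(5x)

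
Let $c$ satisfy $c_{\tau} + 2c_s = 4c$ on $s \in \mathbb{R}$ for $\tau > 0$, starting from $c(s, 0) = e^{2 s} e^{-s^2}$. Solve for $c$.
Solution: Substitute $c = e^{2s}u$.
Then $c_s = e^{2s}(u_s + 2u)$, $c_{\tau} = e^{2s}u_{\tau}$; substituting and dividing by $e^{2s}$, the lower-order terms cancel: $u_{\tau} + 2u_s = 0$ (standard advection equation).
Data for $u$: $u(s,0) = e^{-2s}c(s,0) = e^{-s^2}$.
By characteristics ($ds/d\tau = 2$), $u(s,\tau) = f(s - 2\tau)$ with $f = u( \cdot , 0)$.
So $u(s,\tau) = e^{-(s - 2 \tau)^2}$, and $c(s,\tau) = e^{2s}u(s,\tau)$.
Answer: $c(s, \tau) = e^{2 s} e^{-(-2 \tau + s)^2}$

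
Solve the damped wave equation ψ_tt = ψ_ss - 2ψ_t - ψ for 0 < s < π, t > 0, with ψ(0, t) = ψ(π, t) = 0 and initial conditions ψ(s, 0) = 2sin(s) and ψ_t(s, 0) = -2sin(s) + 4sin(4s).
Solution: Substitute ψ = exp(-t)u, i.e. u = exp(t)ψ.
By the product rule, ψ_t = exp(-t)(u_t - u), ψ_tt = exp(-t)(u_tt - 2u_t + u), ψ_ss = exp(-t)u_ss.
Substituting into the PDE and dividing by exp(-t): u_tt - 2u_t + u = u_ss - 2(u_t - u) - u.
The lower-order terms cancel, leaving the standard wave equation u_tt = u_ss.
Initial data for u: u(s,0) = ψ(s,0) = 2sin(s); u_t(s,0) = ψ_t(s,0) + ψ(s,0) = 4sin(4s). The boundary conditions carry over: u(0,t) = u(π,t) = 0.
Solve for u:
  Using separation of variables u = X(s)T(t):
  Eigenfunctions: sin(ns), n = 1, 2, 3, ...
  General solution: u(s, t) = Σ [A_n cos(n t) + B_n sin(n t)] sin(ns)
  From u(s,0) = 2sin(s): A_1=2. From u_t(s,0) = 4sin(4s), using u_t(s,0) = Σ ω_n B_n sin(ns) with ω_n = n: B_4 = 4/4 = 1.
Hence u(s,t) = 2sin(s)cos(t) + sin(4s)sin(4t).
Transform back: ψ(s,t) = exp(-t)u(s,t).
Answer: ψ(s, t) = 2exp(-t)sin(s)cos(t) + exp(-t)sin(4s)sin(4t)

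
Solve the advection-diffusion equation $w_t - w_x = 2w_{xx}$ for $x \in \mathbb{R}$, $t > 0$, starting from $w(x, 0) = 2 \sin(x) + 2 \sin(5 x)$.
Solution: Moving frame: $\eta = x + t$, $\sigma = t$, $w = u(\eta,\sigma)$, so $w_t = u_{\sigma} + u_{\eta}$ and $w_{xx} = u_{\eta\eta}$.
Hence $w_t - w_x = u_{\sigma}$ and the PDE becomes the heat equation $u_{\sigma} = 2u_{\eta\eta}$ on $\eta \in \mathbb{R}$.
Initial data: $u(\eta,0) = w(\eta,0) = 2 \sin(\eta) + 2 \sin(5 \eta)$. Each mode $\sin(n\eta)$ decays as $e^{-2n^2\sigma}$ on $\mathbb{R}$, so $u(\eta,\sigma) = \sum c_n e^{-2n^2\sigma} \sin(n\eta)$ with $c_1=2, c_5=2$: $u(\eta,\sigma) = 2 e^{-2 \sigma} \sin(\eta) + 2 e^{-50 \sigma} \sin(5 \eta)$.
Substituting back: $w(x,t) = u(x + t, t)$.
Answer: $w(x, t) = 2 e^{-2 t} \sin(t + x) + 2 e^{-50 t} \sin(5 t + 5 x)$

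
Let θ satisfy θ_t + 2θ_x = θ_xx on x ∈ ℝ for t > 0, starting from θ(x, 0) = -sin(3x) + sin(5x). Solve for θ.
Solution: Change to a moving frame: let η = x - 2t, σ = t and write θ(x,t) = u(η,σ).
By the chain rule θ_t = u_σ - 2u_η, θ_x = u_η, θ_xx = u_ηη.
Then θ_t + 2θ_x = u_σ: the advection term cancels and the PDE becomes the heat equation u_σ = u_ηη on η ∈ ℝ.
Initial data: u(η,0) = θ(η,0) = -sin(3η) + sin(5η).
On η ∈ ℝ each mode satisfies (sin(nη))″ = -n² sin(nη), so exp(-n²σ) sin(nη) solves the heat equation; by superposition u(η,σ) = Σ c_n exp(-n²σ) sin(nη).
Reading off the coefficients: c_3=-1, c_5=1, so u(η,σ) = -exp(-9σ)sin(3η) + exp(-25σ)sin(5η).
Substituting back η = x - 2t, σ = t: θ(x,t) = u(x - 2t, t).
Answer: θ(x, t) = exp(-9t)sin(6t - 3x) - exp(-25t)sin(10t - 5x)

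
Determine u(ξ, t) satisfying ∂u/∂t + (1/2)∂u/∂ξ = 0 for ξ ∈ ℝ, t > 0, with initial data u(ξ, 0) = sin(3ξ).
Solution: By method of characteristics (waves move right with speed 1/2):
Along characteristics ξ - (1/2)t = const, u is constant, so u(ξ,t) = f(ξ - (1/2)t) with f = u(·, 0).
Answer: u(ξ, t) = -sin(3t/2 - 3ξ)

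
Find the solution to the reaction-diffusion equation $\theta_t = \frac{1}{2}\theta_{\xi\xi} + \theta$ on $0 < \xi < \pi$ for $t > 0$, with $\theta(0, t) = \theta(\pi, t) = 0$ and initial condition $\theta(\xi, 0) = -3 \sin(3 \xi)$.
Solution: Substitute $\theta = e^{t}u$, i.e. $u = e^{-t}\theta$.
By the product rule, $\theta_t = e^{t}(u_t + u)$, $\theta_{\xi\xi} = e^{t}u_{\xi\xi}$.
Substituting into the PDE and dividing by $e^{t}$: $u_t + u = \frac{1}{2}u_{\xi\xi} + u$.
The lower-order terms cancel, leaving the standard heat equation $u_t = \frac{1}{2}u_{\xi\xi}$.
Initial data for $u$: $u(\xi,0) = \theta(\xi,0) = -3 \sin(3 \xi)$. The boundary conditions carry over: $u(0,t) = u(\pi,t) = 0$.
Solve for $u$:
  Using separation of variables $u = X(\xi)G(t)$:
  Eigenfunctions: $\sin(n\xi)$, $n = 1, 2, 3, \ldots$
  General solution: $u(\xi, t) = \sum c_n \sin(n\xi) e^{-n^2 t/2}$
  Matching $u(\xi,0) = -3 \sin(3 \xi)$ term by term: $c_3=-3$.
Hence $u(\xi,t) = -3 e^{-9 t/2} \sin(3 \xi)$.
Transform back: $\theta(\xi,t) = e^{t}u(\xi,t)$.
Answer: $\theta(\xi, t) = -3 e^{-7 t/2} \sin(3 \xi)$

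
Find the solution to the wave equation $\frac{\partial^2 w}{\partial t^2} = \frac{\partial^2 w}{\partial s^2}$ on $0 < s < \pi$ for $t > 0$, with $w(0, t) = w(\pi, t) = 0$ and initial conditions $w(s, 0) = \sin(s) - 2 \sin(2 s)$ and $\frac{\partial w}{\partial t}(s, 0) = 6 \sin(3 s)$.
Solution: Separating variables: $w = \sum [A_n \cos(\omega_n t) + B_n \sin(\omega_n t)] \sin(ns)$, $\omega_n = n$. From ICs ($B_n$ = velocity coefficient / $\omega_n$): $A_1=1, A_2=-2, B_3=2$.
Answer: $w(s, t) = \sin(s) \cos(t) - 2 \sin(2 s) \cos(2 t) + 2 \sin(3 s) \sin(3 t)$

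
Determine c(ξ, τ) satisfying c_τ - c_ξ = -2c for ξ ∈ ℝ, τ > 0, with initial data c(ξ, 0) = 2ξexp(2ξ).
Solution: Substitute c = exp(2ξ)u.
Then c_ξ = exp(2ξ)(u_ξ + 2u), c_τ = exp(2ξ)u_τ; substituting and dividing by exp(2ξ), the lower-order terms cancel: u_τ - u_ξ = 0 (standard advection equation).
Data for u: u(ξ,0) = exp(-2ξ)c(ξ,0) = 2ξ.
By characteristics (dξ/dτ = -1), u(ξ,τ) = f(ξ + τ) with f = u(·, 0).
So u(ξ,τ) = 2ξ + 2τ, and c(ξ,τ) = exp(2ξ)u(ξ,τ).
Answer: c(ξ, τ) = 2ξexp(2ξ) + 2τexp(2ξ)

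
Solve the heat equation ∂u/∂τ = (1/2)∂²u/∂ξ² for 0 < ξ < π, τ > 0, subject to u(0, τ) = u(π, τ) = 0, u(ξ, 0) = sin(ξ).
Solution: Separating variables: u = Σ c_n exp(-n²τ/2) sin(nξ). From u(ξ,0) = sin(ξ): c_1=1.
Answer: u(ξ, τ) = exp(-τ/2)sin(ξ)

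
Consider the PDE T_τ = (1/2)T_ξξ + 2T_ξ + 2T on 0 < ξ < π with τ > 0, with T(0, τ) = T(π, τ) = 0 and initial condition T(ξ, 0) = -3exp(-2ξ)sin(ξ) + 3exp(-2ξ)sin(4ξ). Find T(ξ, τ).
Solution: Substitute T = exp(-2ξ)u, i.e. u = exp(2ξ)T.
By the product rule, T_ξ = exp(-2ξ)(u_ξ - 2u), T_ξξ = exp(-2ξ)(u_ξξ - 4u_ξ + 4u), T_τ = exp(-2ξ)u_τ.
Substituting into the PDE and dividing by exp(-2ξ): u_τ = (1/2)(u_ξξ - 4u_ξ + 4u) + 2(u_ξ - 2u) + 2u.
The lower-order terms cancel, leaving the standard heat equation u_τ = (1/2)u_ξξ.
Initial data for u: u(ξ,0) = exp(2ξ)T(ξ,0) = -3sin(ξ) + 3sin(4ξ). The boundary conditions carry over: u(0,τ) = u(π,τ) = 0.
Solve for u:
  Using separation of variables u = X(ξ)G(τ):
  Eigenfunctions: sin(nξ), n = 1, 2, 3, ...
  General solution: u(ξ, τ) = Σ c_n sin(nξ) exp(-n² τ/2)
  Matching u(ξ,0) = -3sin(ξ) + 3sin(4ξ) term by term: c_1=-3, c_4=3.
Hence u(ξ,τ) = 3exp(-8τ)sin(4ξ) - 3exp(-τ/2)sin(ξ).
Transform back: T(ξ,τ) = exp(-2ξ)u(ξ,τ).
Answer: T(ξ, τ) = 3exp(-2ξ)exp(-8τ)sin(4ξ) - 3exp(-2ξ)exp(-τ/2)sin(ξ)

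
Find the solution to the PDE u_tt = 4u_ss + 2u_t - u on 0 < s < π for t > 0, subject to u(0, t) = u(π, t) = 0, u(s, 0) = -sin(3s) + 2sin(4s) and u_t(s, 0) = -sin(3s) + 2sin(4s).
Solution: Substitute u = exp(t)w, i.e. w = exp(-t)u.
By the product rule, u_t = exp(t)(w_t + w), u_tt = exp(t)(w_tt + 2w_t + w), u_ss = exp(t)w_ss.
Substituting into the PDE and dividing by exp(t): w_tt + 2w_t + w = 4w_ss + 2(w_t + w) - w.
The lower-order terms cancel, leaving the standard wave equation w_tt = 4w_ss.
Initial data for w: w(s,0) = u(s,0) = -sin(3s) + 2sin(4s); w_t(s,0) = u_t(s,0) - u(s,0) = 0. The boundary conditions carry over: w(0,t) = w(π,t) = 0.
Solve for w:
  Using separation of variables w = X(s)T(t):
  Eigenfunctions: sin(ns), n = 1, 2, 3, ...
  General solution: w(s, t) = Σ [A_n cos(2n t) + B_n sin(2n t)] sin(ns)
  From w(s,0) = -sin(3s) + 2sin(4s): A_3=-1, A_4=2. From w_t(s,0) = 0: all B_n = 0.
Hence w(s,t) = -sin(3s)cos(6t) + 2sin(4s)cos(8t).
Transform back: u(s,t) = exp(t)w(s,t).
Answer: u(s, t) = -exp(t)sin(3s)cos(6t) + 2exp(t)sin(4s)cos(8t)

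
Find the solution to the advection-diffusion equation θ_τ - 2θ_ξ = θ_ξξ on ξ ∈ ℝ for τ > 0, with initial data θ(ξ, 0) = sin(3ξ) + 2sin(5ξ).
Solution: Moving frame: η = ξ + 2τ, σ = τ, θ = u(η,σ), so θ_τ = u_σ + 2u_η and θ_ξξ = u_ηη.
Hence θ_τ - 2θ_ξ = u_σ and the PDE becomes the heat equation u_σ = u_ηη on η ∈ ℝ.
Initial data: u(η,0) = θ(η,0) = sin(3η) + 2sin(5η). Each mode sin(nη) decays as exp(-n²σ) on ℝ, so u(η,σ) = Σ c_n exp(-n²σ) sin(nη) with c_3=1, c_5=2: u(η,σ) = exp(-9σ)sin(3η) + 2exp(-25σ)sin(5η).
Substituting back: θ(ξ,τ) = u(ξ + 2τ, τ).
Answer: θ(ξ, τ) = exp(-9τ)sin(3ξ + 6τ) + 2exp(-25τ)sin(5ξ + 10τ)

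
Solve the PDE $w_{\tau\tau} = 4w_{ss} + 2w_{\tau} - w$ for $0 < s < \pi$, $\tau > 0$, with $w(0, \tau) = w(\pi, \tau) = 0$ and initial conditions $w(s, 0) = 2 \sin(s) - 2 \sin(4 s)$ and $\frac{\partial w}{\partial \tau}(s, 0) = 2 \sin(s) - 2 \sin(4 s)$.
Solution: Substitute $w = e^{\tau}u$, i.e. $u = e^{-\tau}w$.
By the product rule, $w_{\tau} = e^{\tau}(u_{\tau} + u)$, $w_{\tau\tau} = e^{\tau}(u_{\tau\tau} + 2u_{\tau} + u)$, $w_{ss} = e^{\tau}u_{ss}$.
Substituting into the PDE and dividing by $e^{\tau}$: $u_{\tau\tau} + 2u_{\tau} + u = 4u_{ss} + 2(u_{\tau} + u) - u$.
The lower-order terms cancel, leaving the standard wave equation $u_{\tau\tau} = 4u_{ss}$.
Initial data for $u$: $u(s,0) = w(s,0) = 2 \sin(s) - 2 \sin(4 s)$; $u_{\tau}(s,0) = w_{\tau}(s,0) - w(s,0) = 0$. The boundary conditions carry over: $u(0,\tau) = u(\pi,\tau) = 0$.
Solve for $u$:
  Using separation of variables $u = X(s)T(\tau)$:
  Eigenfunctions: $\sin(ns)$, $n = 1, 2, 3, \ldots$
  General solution: $u(s, \tau) = \sum [A_n \cos(2n \tau) + B_n \sin(2n \tau)] \sin(ns)$
  From $u(s,0) = 2 \sin(s) - 2 \sin(4 s)$: $A_1=2, A_4=-2$. From $u_{\tau}(s,0) = 0$: all $B_n = 0$.
Hence $u(s,\tau) = 2 \sin(s) \cos(2 \tau) - 2 \sin(4 s) \cos(8 \tau)$.
Transform back: $w(s,\tau) = e^{\tau}u(s,\tau)$.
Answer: $w(s, \tau) = 2 e^{\tau} \sin(s) \cos(2 \tau) - 2 e^{\tau} \sin(4 s) \cos(8 \tau)$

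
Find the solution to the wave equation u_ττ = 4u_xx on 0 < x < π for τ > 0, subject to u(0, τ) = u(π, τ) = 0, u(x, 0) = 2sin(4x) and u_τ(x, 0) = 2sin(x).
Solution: Separating variables: u = Σ [A_n cos(ω_n τ) + B_n sin(ω_n τ)] sin(nx), ω_n = 2n. From ICs (B_n = velocity coefficient / ω_n): A_4=2, B_1=1.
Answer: u(x, τ) = sin(x)sin(2τ) + 2sin(4x)cos(8τ)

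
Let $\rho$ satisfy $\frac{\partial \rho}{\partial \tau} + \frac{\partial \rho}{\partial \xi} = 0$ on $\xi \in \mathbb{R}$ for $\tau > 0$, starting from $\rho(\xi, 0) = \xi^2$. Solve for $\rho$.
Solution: By method of characteristics (waves move right with speed 1):
Along characteristics $\xi - \tau =$ const, $\rho$ is constant, so $\rho(\xi,\tau) = f(\xi - \tau)$ with $f = \rho( \cdot , 0)$.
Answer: $\rho(\xi, \tau) = \tau^2 - 2 \tau \xi + \xi^2$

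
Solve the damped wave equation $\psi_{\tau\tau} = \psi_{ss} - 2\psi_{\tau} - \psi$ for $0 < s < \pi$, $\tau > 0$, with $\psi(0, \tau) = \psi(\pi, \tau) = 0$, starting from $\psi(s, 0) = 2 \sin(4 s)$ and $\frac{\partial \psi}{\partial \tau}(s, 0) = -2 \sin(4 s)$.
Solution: Substitute $\psi = e^{-\tau}u$.
Then $\psi_{\tau} = e^{-\tau}(u_{\tau} - u)$, $\psi_{\tau\tau} = e^{-\tau}(u_{\tau\tau} - 2u_{\tau} + u)$, $\psi_{ss} = e^{-\tau}u_{ss}$; substituting and dividing by $e^{-\tau}$, the lower-order terms cancel: $u_{\tau\tau} = u_{ss}$ (standard wave equation).
Data for $u$: $u(s,0) = \psi(s,0) = 2 \sin(4 s)$; $u_{\tau}(s,0) = \psi_{\tau}(s,0) + \psi(s,0) = 0$. The boundary conditions carry over: $u(0,\tau) = u(\pi,\tau) = 0$.
Separating variables: $u = \sum [A_n \cos(\omega_n \tau) + B_n \sin(\omega_n \tau)] \sin(ns)$, $\omega_n = n$. From ICs: $A_4=2$.
So $u(s,\tau) = 2 \sin(4 s) \cos(4 \tau)$, and $\psi(s,\tau) = e^{-\tau}u(s,\tau)$.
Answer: $\psi(s, \tau) = 2 e^{-\tau} \sin(4 s) \cos(4 \tau)$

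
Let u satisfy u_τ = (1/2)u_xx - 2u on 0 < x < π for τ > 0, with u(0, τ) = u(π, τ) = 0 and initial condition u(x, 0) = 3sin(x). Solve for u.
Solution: Substitute u = exp(-2τ)w.
Then u_τ = exp(-2τ)(w_τ - 2w), u_xx = exp(-2τ)w_xx; substituting and dividing by exp(-2τ), the lower-order terms cancel: w_τ = (1/2)w_xx (standard heat equation).
Data for w: w(x,0) = u(x,0) = 3sin(x). The boundary conditions carry over: w(0,τ) = w(π,τ) = 0.
Separating variables: w = Σ c_n exp(-n²τ/2) sin(nx). From w(x,0) = 3sin(x): c_1=3.
So w(x,τ) = 3exp(-τ/2)sin(x), and u(x,τ) = exp(-2τ)w(x,τ).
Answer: u(x, τ) = 3exp(-5τ/2)sin(x)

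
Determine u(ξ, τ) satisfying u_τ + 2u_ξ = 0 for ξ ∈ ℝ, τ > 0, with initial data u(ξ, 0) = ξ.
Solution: By characteristics (dξ/dτ = 2), u(ξ,τ) = f(ξ - 2τ) with f = u(·, 0).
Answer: u(ξ, τ) = ξ - 2τ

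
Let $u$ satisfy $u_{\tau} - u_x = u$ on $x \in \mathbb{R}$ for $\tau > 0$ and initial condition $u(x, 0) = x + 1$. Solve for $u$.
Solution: Substitute $u = e^{\tau}w$.
Then $u_{\tau} = e^{\tau}(w_{\tau} + w)$, $u_x = e^{\tau}w_x$; substituting and dividing by $e^{\tau}$, the lower-order terms cancel: $w_{\tau} - w_x = 0$ (standard advection equation).
Data for $w$: $w(x,0) = u(x,0) = x + 1$.
By characteristics ($dx/d\tau = -1$), $w(x,\tau) = f(x + \tau)$ with $f = w( \cdot , 0)$.
So $w(x,\tau) = x + \tau + 1$, and $u(x,\tau) = e^{\tau}w(x,\tau)$.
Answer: $u(x, \tau) = \tau e^{\tau} + x e^{\tau} + e^{\tau}$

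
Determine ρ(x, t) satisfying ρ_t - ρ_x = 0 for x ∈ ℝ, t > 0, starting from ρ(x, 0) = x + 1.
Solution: By characteristics (dx/dt = -1), ρ(x,t) = f(x + t) with f = ρ(·, 0).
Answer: ρ(x, t) = t + x + 1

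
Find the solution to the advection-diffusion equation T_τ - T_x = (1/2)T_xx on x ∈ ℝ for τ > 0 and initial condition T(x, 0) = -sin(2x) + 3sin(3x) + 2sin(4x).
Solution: Moving frame: η = x + τ, σ = τ, T = u(η,σ), so T_τ = u_σ + u_η and T_xx = u_ηη.
Hence T_τ - T_x = u_σ and the PDE becomes the heat equation u_σ = (1/2)u_ηη on η ∈ ℝ.
Initial data: u(η,0) = T(η,0) = -sin(2η) + 3sin(3η) + 2sin(4η). Each mode sin(nη) decays as exp(-n²σ/2) on ℝ, so u(η,σ) = Σ c_n exp(-n²σ/2) sin(nη) with c_2=-1, c_3=3, c_4=2: u(η,σ) = -exp(-2σ)sin(2η) + 2exp(-8σ)sin(4η) + 3exp(-9σ/2)sin(3η).
Substituting back: T(x,τ) = u(x + τ, τ).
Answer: T(x, τ) = -exp(-2τ)sin(2x + 2τ) + 2exp(-8τ)sin(4x + 4τ) + 3exp(-9τ/2)sin(3x + 3τ)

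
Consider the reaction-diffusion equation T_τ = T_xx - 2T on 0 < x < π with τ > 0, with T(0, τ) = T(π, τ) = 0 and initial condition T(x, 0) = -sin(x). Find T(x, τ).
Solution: Substitute T = exp(-2τ)u, i.e. u = exp(2τ)T.
By the product rule, T_τ = exp(-2τ)(u_τ - 2u), T_xx = exp(-2τ)u_xx.
Substituting into the PDE and dividing by exp(-2τ): u_τ - 2u = u_xx - 2u.
The lower-order terms cancel, leaving the standard heat equation u_τ = u_xx.
Initial data for u: u(x,0) = T(x,0) = -sin(x). The boundary conditions carry over: u(0,τ) = u(π,τ) = 0.
Solve for u:
  Using separation of variables u = X(x)G(τ):
  Eigenfunctions: sin(nx), n = 1, 2, 3, ...
  General solution: u(x, τ) = Σ c_n sin(nx) exp(-n² τ)
  Matching u(x,0) = -sin(x) term by term: c_1=-1.
Hence u(x,τ) = -exp(-τ)sin(x).
Transform back: T(x,τ) = exp(-2τ)u(x,τ).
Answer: T(x, τ) = -exp(-3τ)sin(x)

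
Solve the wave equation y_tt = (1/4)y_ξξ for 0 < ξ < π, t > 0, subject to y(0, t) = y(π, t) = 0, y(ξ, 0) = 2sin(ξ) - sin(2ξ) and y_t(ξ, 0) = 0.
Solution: Using separation of variables y = X(ξ)T(t):
Eigenfunctions: sin(nξ), n = 1, 2, 3, ...
General solution: y(ξ, t) = Σ [A_n cos(n t/2) + B_n sin(n t/2)] sin(nξ)
From y(ξ,0) = 2sin(ξ) - sin(2ξ): A_1=2, A_2=-1. From y_t(ξ,0) = 0: all B_n = 0.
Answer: y(ξ, t) = 2sin(ξ)cos(t/2) - sin(2ξ)cos(t)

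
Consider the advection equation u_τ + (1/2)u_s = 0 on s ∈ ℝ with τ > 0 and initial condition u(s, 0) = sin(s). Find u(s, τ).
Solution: By method of characteristics (waves move right with speed 1/2):
Along characteristics s - (1/2)τ = const, u is constant, so u(s,τ) = f(s - (1/2)τ) with f = u(·, 0).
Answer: u(s, τ) = sin(s - τ/2)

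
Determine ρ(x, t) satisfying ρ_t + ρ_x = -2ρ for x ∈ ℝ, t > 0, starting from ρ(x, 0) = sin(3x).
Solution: Substitute ρ = exp(-2t)u, i.e. u = exp(2t)ρ.
By the product rule, ρ_t = exp(-2t)(u_t - 2u), ρ_x = exp(-2t)u_x.
Substituting into the PDE and dividing by exp(-2t): u_t - 2u + u_x = -2u.
The lower-order terms cancel, leaving the standard advection equation u_t + u_x = 0.
Initial data for u: u(x,0) = ρ(x,0) = sin(3x).
Solve for u:
  By method of characteristics (waves move right with speed 1):
  Along characteristics x - t = const, u is constant, so u(x,t) = f(x - t) with f = u(·, 0).
Hence u(x,t) = -sin(3t - 3x).
Transform back: ρ(x,t) = exp(-2t)u(x,t).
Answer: ρ(x, t) = -exp(-2t)sin(3t - 3x)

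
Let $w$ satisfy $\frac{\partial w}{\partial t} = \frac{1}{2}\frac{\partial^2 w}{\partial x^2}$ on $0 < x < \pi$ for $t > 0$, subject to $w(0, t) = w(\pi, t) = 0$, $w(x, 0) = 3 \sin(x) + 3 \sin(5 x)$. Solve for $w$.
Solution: Separating variables: $w = \sum c_n e^{-n^2t/2} \sin(nx)$. From $w(x,0) = 3 \sin(x) + 3 \sin(5 x)$: $c_1=3, c_5=3$.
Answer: $w(x, t) = 3 e^{-t/2} \sin(x) + 3 e^{-25 t/2} \sin(5 x)$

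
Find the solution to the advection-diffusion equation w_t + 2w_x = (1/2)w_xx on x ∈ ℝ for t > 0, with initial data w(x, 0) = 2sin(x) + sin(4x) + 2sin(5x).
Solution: Moving frame: η = x - 2t, σ = t, w = u(η,σ), so w_t = u_σ - 2u_η and w_xx = u_ηη.
Hence w_t + 2w_x = u_σ and the PDE becomes the heat equation u_σ = (1/2)u_ηη on η ∈ ℝ.
Initial data: u(η,0) = w(η,0) = 2sin(η) + sin(4η) + 2sin(5η). Each mode sin(nη) decays as exp(-n²σ/2) on ℝ, so u(η,σ) = Σ c_n exp(-n²σ/2) sin(nη) with c_1=2, c_4=1, c_5=2: u(η,σ) = exp(-8σ)sin(4η) + 2exp(-σ/2)sin(η) + 2exp(-25σ/2)sin(5η).
Substituting back: w(x,t) = u(x - 2t, t).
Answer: w(x, t) = -exp(-8t)sin(8t - 4x) - 2exp(-t/2)sin(2t - x) - 2exp(-25t/2)sin(10t - 5x)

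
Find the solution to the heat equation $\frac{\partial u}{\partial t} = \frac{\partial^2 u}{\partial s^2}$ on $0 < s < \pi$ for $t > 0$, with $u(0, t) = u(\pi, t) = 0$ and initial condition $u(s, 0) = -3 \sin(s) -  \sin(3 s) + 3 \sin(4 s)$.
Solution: Using separation of variables $u = X(s)T(t)$:
Eigenfunctions: $\sin(ns)$, $n = 1, 2, 3, \ldots$
General solution: $u(s, t) = \sum c_n \sin(ns) e^{-n^2 t}$
Matching $u(s,0) = -3 \sin(s) - \sin(3 s) + 3 \sin(4 s)$ term by term: $c_1=-3, c_3=-1, c_4=3$.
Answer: $u(s, t) = -3 e^{-t} \sin(s) -  e^{-9 t} \sin(3 s) + 3 e^{-16 t} \sin(4 s)$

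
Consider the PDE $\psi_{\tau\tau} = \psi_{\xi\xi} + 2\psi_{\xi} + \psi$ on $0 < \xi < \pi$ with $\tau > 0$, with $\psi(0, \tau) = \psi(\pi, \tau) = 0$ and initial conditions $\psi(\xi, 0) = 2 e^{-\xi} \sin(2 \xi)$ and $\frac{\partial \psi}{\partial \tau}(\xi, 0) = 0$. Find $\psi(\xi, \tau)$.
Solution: Substitute $\psi = e^{-\xi}u$.
Then $\psi_{\xi} = e^{-\xi}(u_{\xi} - u)$, $\psi_{\xi\xi} = e^{-\xi}(u_{\xi\xi} - 2u_{\xi} + u)$, $\psi_{\tau\tau} = e^{-\xi}u_{\tau\tau}$; substituting and dividing by $e^{-\xi}$, the lower-order terms cancel: $u_{\tau\tau} = u_{\xi\xi}$ (standard wave equation).
Data for $u$: $u(\xi,0) = e^{\xi}\psi(\xi,0) = 2 \sin(2 \xi)$; $u_{\tau}(\xi,0) = e^{\xi}\psi_{\tau}(\xi,0) = 0$. The boundary conditions carry over: $u(0,\tau) = u(\pi,\tau) = 0$.
Separating variables: $u = \sum [A_n \cos(\omega_n \tau) + B_n \sin(\omega_n \tau)] \sin(n\xi)$, $\omega_n = n$. From ICs: $A_2=2$.
So $u(\xi,\tau) = 2 \sin(2 \xi) \cos(2 \tau)$, and $\psi(\xi,\tau) = e^{-\xi}u(\xi,\tau)$.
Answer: $\psi(\xi, \tau) = 2 e^{-\xi} \sin(2 \xi) \cos(2 \tau)$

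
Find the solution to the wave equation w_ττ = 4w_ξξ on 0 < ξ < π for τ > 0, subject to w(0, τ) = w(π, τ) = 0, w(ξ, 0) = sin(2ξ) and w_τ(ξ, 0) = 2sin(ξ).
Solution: Separating variables: w = Σ [A_n cos(ω_n τ) + B_n sin(ω_n τ)] sin(nξ), ω_n = 2n. From ICs (B_n = velocity coefficient / ω_n): A_2=1, B_1=1.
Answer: w(ξ, τ) = sin(ξ)sin(2τ) + sin(2ξ)cos(4τ)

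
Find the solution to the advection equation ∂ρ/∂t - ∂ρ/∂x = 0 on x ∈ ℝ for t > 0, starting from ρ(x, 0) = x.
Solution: By method of characteristics (waves move left with speed 1):
Along characteristics x + t = const, ρ is constant, so ρ(x,t) = f(x + t) with f = ρ(·, 0).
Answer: ρ(x, t) = t + x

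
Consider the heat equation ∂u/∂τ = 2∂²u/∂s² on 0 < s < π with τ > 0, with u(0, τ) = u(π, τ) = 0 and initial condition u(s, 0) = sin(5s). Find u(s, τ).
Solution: Separating variables: u = Σ c_n exp(-2n²τ) sin(ns). From u(s,0) = sin(5s): c_5=1.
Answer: u(s, τ) = exp(-50τ)sin(5s)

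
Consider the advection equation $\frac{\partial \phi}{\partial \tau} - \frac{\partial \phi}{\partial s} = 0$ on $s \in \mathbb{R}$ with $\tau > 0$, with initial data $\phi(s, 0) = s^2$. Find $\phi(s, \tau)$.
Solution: By method of characteristics (waves move left with speed 1):
Along characteristics $s + \tau =$ const, $\phi$ is constant, so $\phi(s,\tau) = f(s + \tau)$ with $f = \phi( \cdot , 0)$.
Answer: $\phi(s, \tau) = \tau^2 + 2 \tau s + s^2$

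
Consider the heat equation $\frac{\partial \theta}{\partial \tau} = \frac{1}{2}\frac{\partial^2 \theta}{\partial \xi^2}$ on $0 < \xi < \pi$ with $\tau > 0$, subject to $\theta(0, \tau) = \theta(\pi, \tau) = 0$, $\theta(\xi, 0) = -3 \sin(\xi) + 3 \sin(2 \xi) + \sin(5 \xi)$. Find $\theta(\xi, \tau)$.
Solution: Separating variables: $\theta = \sum c_n e^{-n^2\tau/2} \sin(n\xi)$. From $\theta(\xi,0) = -3 \sin(\xi) + 3 \sin(2 \xi) + \sin(5 \xi)$: $c_1=-3, c_2=3, c_5=1$.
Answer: $\theta(\xi, \tau) = 3 e^{-2 \tau} \sin(2 \xi) - 3 e^{-\tau/2} \sin(\xi) + e^{-25 \tau/2} \sin(5 \xi)$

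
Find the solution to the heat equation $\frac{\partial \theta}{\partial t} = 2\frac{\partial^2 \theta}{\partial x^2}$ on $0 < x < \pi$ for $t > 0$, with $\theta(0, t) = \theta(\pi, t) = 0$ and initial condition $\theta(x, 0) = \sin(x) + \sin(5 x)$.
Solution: Separating variables: $\theta = \sum c_n e^{-2n^2t} \sin(nx)$. From $\theta(x,0) = \sin(x) + \sin(5 x)$: $c_1=1, c_5=1$.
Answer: $\theta(x, t) = e^{-2 t} \sin(x) + e^{-50 t} \sin(5 x)$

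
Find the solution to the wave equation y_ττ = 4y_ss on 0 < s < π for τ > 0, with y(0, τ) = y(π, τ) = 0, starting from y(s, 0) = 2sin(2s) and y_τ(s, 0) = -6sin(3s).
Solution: Separating variables: y = Σ [A_n cos(ω_n τ) + B_n sin(ω_n τ)] sin(ns), ω_n = 2n. From ICs (B_n = velocity coefficient / ω_n): A_2=2, B_3=-1.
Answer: y(s, τ) = 2sin(2s)cos(4τ) - sin(3s)sin(6τ)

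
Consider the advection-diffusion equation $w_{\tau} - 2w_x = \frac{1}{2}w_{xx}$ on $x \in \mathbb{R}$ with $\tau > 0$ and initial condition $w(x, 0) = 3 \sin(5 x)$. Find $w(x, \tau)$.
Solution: Moving frame: $\eta = x + 2\tau$, $\sigma = \tau$, $w = u(\eta,\sigma)$, so $w_{\tau} = u_{\sigma} + 2u_{\eta}$ and $w_{xx} = u_{\eta\eta}$.
Hence $w_{\tau} - 2w_x = u_{\sigma}$ and the PDE becomes the heat equation $u_{\sigma} = \frac{1}{2}u_{\eta\eta}$ on $\eta \in \mathbb{R}$.
Initial data: $u(\eta,0) = w(\eta,0) = 3 \sin(5 \eta)$. Each mode $\sin(n\eta)$ decays as $e^{-n^2\sigma/2}$ on $\mathbb{R}$, so $u(\eta,\sigma) = \sum c_n e^{-n^2\sigma/2} \sin(n\eta)$ with $c_5=3$: $u(\eta,\sigma) = 3 e^{-25 \sigma/2} \sin(5 \eta)$.
Substituting back: $w(x,\tau) = u(x + 2\tau, \tau)$.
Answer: $w(x, \tau) = 3 e^{-25 \tau/2} \sin(10 \tau + 5 x)$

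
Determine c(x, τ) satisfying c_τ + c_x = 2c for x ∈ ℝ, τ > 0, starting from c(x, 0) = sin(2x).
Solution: Substitute c = exp(2τ)u, i.e. u = exp(-2τ)c.
By the product rule, c_τ = exp(2τ)(u_τ + 2u), c_x = exp(2τ)u_x.
Substituting into the PDE and dividing by exp(2τ): u_τ + 2u + u_x = 2u.
The lower-order terms cancel, leaving the standard advection equation u_τ + u_x = 0.
Initial data for u: u(x,0) = c(x,0) = sin(2x).
Solve for u:
  By method of characteristics (waves move right with speed 1):
  Along characteristics x - τ = const, u is constant, so u(x,τ) = f(x - τ) with f = u(·, 0).
Hence u(x,τ) = sin(2x - 2τ).
Transform back: c(x,τ) = exp(2τ)u(x,τ).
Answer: c(x, τ) = exp(2τ)sin(2x - 2τ)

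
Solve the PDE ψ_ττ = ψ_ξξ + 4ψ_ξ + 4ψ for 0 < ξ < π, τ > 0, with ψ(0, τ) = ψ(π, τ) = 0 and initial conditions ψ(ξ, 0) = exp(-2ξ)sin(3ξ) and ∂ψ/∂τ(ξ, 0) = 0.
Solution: Substitute ψ = exp(-2ξ)u, i.e. u = exp(2ξ)ψ.
By the product rule, ψ_ξ = exp(-2ξ)(u_ξ - 2u), ψ_ξξ = exp(-2ξ)(u_ξξ - 4u_ξ + 4u), ψ_ττ = exp(-2ξ)u_ττ.
Substituting into the PDE and dividing by exp(-2ξ): u_ττ = (u_ξξ - 4u_ξ + 4u) + 4(u_ξ - 2u) + 4u.
The lower-order terms cancel, leaving the standard wave equation u_ττ = u_ξξ.
Initial data for u: u(ξ,0) = exp(2ξ)ψ(ξ,0) = sin(3ξ); u_τ(ξ,0) = exp(2ξ)ψ_τ(ξ,0) = 0. The boundary conditions carry over: u(0,τ) = u(π,τ) = 0.
Solve for u:
  Using separation of variables u = X(ξ)T(τ):
  Eigenfunctions: sin(nξ), n = 1, 2, 3, ...
  General solution: u(ξ, τ) = Σ [A_n cos(n τ) + B_n sin(n τ)] sin(nξ)
  From u(ξ,0) = sin(3ξ): A_3=1. From u_τ(ξ,0) = 0: all B_n = 0.
Hence u(ξ,τ) = sin(3ξ)cos(3τ).
Transform back: ψ(ξ,τ) = exp(-2ξ)u(ξ,τ).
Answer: ψ(ξ, τ) = exp(-2ξ)sin(3ξ)cos(3τ)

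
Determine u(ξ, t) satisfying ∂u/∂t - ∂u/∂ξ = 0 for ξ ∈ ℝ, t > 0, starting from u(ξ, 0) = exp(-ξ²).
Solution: By method of characteristics (waves move left with speed 1):
Along characteristics ξ + t = const, u is constant, so u(ξ,t) = f(ξ + t) with f = u(·, 0).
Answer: u(ξ, t) = exp(-(t + ξ)²)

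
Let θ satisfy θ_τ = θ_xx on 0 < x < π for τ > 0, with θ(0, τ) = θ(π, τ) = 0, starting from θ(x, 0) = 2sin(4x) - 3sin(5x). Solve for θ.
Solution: Separating variables: θ = Σ c_n exp(-n²τ) sin(nx). From θ(x,0) = 2sin(4x) - 3sin(5x): c_4=2, c_5=-3.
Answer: θ(x, τ) = 2exp(-16τ)sin(4x) - 3exp(-25τ)sin(5x)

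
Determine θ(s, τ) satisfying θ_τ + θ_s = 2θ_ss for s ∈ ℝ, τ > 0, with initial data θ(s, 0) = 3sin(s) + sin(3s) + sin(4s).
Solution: Moving frame: η = s - τ, σ = τ, θ = u(η,σ), so θ_τ = u_σ - u_η and θ_ss = u_ηη.
Hence θ_τ + θ_s = u_σ and the PDE becomes the heat equation u_σ = 2u_ηη on η ∈ ℝ.
Initial data: u(η,0) = θ(η,0) = 3sin(η) + sin(3η) + sin(4η). Each mode sin(nη) decays as exp(-2n²σ) on ℝ, so u(η,σ) = Σ c_n exp(-2n²σ) sin(nη) with c_1=3, c_3=1, c_4=1: u(η,σ) = 3exp(-2σ)sin(η) + exp(-18σ)sin(3η) + exp(-32σ)sin(4η).
Substituting back: θ(s,τ) = u(s - τ, τ).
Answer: θ(s, τ) = 3exp(-2τ)sin(s - τ) + exp(-18τ)sin(3s - 3τ) + exp(-32τ)sin(4s - 4τ)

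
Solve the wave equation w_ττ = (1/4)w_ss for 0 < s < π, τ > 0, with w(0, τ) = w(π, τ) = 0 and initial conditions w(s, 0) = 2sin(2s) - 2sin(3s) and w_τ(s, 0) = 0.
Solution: Separating variables: w = Σ [A_n cos(ω_n τ) + B_n sin(ω_n τ)] sin(ns), ω_n = n/2. From ICs: A_2=2, A_3=-2.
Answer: w(s, τ) = 2sin(2s)cos(τ) - 2sin(3s)cos(3τ/2)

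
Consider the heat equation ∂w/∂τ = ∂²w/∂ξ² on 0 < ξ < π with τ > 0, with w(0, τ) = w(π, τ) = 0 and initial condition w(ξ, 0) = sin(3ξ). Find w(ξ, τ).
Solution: Separating variables: w = Σ c_n exp(-n²τ) sin(nξ). From w(ξ,0) = sin(3ξ): c_3=1.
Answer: w(ξ, τ) = exp(-9τ)sin(3ξ)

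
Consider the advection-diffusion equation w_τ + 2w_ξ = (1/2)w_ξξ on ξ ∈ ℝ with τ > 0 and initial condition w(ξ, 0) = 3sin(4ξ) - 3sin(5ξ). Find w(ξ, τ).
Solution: Change to a moving frame: let η = ξ - 2τ, σ = τ and write w(ξ,τ) = u(η,σ).
By the chain rule w_τ = u_σ - 2u_η, w_ξ = u_η, w_ξξ = u_ηη.
Then w_τ + 2w_ξ = u_σ: the advection term cancels and the PDE becomes the heat equation u_σ = (1/2)u_ηη on η ∈ ℝ.
Initial data: u(η,0) = w(η,0) = 3sin(4η) - 3sin(5η).
On η ∈ ℝ each mode satisfies (sin(nη))″ = -n² sin(nη), so exp(-n²σ/2) sin(nη) solves the heat equation; by superposition u(η,σ) = Σ c_n exp(-n²σ/2) sin(nη).
Reading off the coefficients: c_4=3, c_5=-3, so u(η,σ) = 3exp(-8σ)sin(4η) - 3exp(-25σ/2)sin(5η).
Substituting back η = ξ - 2τ, σ = τ: w(ξ,τ) = u(ξ - 2τ, τ).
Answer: w(ξ, τ) = 3exp(-8τ)sin(4ξ - 8τ) - 3exp(-25τ/2)sin(5ξ - 10τ)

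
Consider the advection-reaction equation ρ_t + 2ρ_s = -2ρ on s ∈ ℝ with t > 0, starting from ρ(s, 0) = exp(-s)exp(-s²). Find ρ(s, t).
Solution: Substitute ρ = exp(-s)u.
Then ρ_s = exp(-s)(u_s - u), ρ_t = exp(-s)u_t; substituting and dividing by exp(-s), the lower-order terms cancel: u_t + 2u_s = 0 (standard advection equation).
Data for u: u(s,0) = exp(s)ρ(s,0) = exp(-s²).
By characteristics (ds/dt = 2), u(s,t) = f(s - 2t) with f = u(·, 0).
So u(s,t) = exp(-(s - 2t)²), and ρ(s,t) = exp(-s)u(s,t).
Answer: ρ(s, t) = exp(-s)exp(-(s - 2t)²)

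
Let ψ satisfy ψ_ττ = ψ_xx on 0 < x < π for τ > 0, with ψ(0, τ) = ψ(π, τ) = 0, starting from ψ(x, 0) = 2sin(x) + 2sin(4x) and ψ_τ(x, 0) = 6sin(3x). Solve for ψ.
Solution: Using separation of variables ψ = X(x)T(τ):
Eigenfunctions: sin(nx), n = 1, 2, 3, ...
General solution: ψ(x, τ) = Σ [A_n cos(n τ) + B_n sin(n τ)] sin(nx)
From ψ(x,0) = 2sin(x) + 2sin(4x): A_1=2, A_4=2. From ψ_τ(x,0) = 6sin(3x), using ψ_τ(x,0) = Σ ω_n B_n sin(nx) with ω_n = n: B_3 = 6/3 = 2.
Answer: ψ(x, τ) = 2sin(x)cos(τ) + 2sin(3x)sin(3τ) + 2sin(4x)cos(4τ)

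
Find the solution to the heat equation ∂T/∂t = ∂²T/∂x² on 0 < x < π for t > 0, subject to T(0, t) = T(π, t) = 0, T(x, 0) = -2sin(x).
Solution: Separating variables: T = Σ c_n exp(-n²t) sin(nx). From T(x,0) = -2sin(x): c_1=-2.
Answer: T(x, t) = -2exp(-t)sin(x)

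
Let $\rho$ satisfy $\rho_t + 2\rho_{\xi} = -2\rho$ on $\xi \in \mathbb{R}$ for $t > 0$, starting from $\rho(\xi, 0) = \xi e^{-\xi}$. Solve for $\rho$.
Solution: Substitute $\rho = e^{-\xi}u$, i.e. $u = e^{\xi}\rho$.
By the product rule, $\rho_{\xi} = e^{-\xi}(u_{\xi} - u)$, $\rho_t = e^{-\xi}u_t$.
Substituting into the PDE and dividing by $e^{-\xi}$: $u_t + 2(u_{\xi} - u) = -2u$.
The lower-order terms cancel, leaving the standard advection equation $u_t + 2u_{\xi} = 0$.
Initial data for $u$: $u(\xi,0) = e^{\xi}\rho(\xi,0) = \xi$.
Solve for $u$:
  By method of characteristics (waves move right with speed 2):
  Along characteristics $\xi - 2t =$ const, $u$ is constant, so $u(\xi,t) = f(\xi - 2t)$ with $f = u( \cdot , 0)$.
Hence $u(\xi,t) = -2 t + \xi$.
Transform back: $\rho(\xi,t) = e^{-\xi}u(\xi,t)$.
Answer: $\rho(\xi, t) = \xi e^{-\xi} - 2 t e^{-\xi}$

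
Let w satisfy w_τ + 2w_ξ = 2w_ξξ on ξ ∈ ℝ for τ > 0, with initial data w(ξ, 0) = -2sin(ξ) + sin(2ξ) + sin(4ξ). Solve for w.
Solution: Moving frame: η = ξ - 2τ, σ = τ, w = u(η,σ), so w_τ = u_σ - 2u_η and w_ξξ = u_ηη.
Hence w_τ + 2w_ξ = u_σ and the PDE becomes the heat equation u_σ = 2u_ηη on η ∈ ℝ.
Initial data: u(η,0) = w(η,0) = -2sin(η) + sin(2η) + sin(4η). Each mode sin(nη) decays as exp(-2n²σ) on ℝ, so u(η,σ) = Σ c_n exp(-2n²σ) sin(nη) with c_1=-2, c_2=1, c_4=1: u(η,σ) = -2exp(-2σ)sin(η) + exp(-8σ)sin(2η) + exp(-32σ)sin(4η).
Substituting back: w(ξ,τ) = u(ξ - 2τ, τ).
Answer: w(ξ, τ) = -2exp(-2τ)sin(ξ - 2τ) + exp(-8τ)sin(2ξ - 4τ) + exp(-32τ)sin(4ξ - 8τ)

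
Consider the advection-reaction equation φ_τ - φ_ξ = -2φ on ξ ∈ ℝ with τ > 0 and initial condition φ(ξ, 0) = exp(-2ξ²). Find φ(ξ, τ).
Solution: Substitute φ = exp(-2τ)u, i.e. u = exp(2τ)φ.
By the product rule, φ_τ = exp(-2τ)(u_τ - 2u), φ_ξ = exp(-2τ)u_ξ.
Substituting into the PDE and dividing by exp(-2τ): u_τ - 2u - u_ξ = -2u.
The lower-order terms cancel, leaving the standard advection equation u_τ - u_ξ = 0.
Initial data for u: u(ξ,0) = φ(ξ,0) = exp(-2ξ²).
Solve for u:
  By method of characteristics (waves move left with speed 1):
  Along characteristics ξ + τ = const, u is constant, so u(ξ,τ) = f(ξ + τ) with f = u(·, 0).
Hence u(ξ,τ) = exp(-2(ξ + τ)²).
Transform back: φ(ξ,τ) = exp(-2τ)u(ξ,τ).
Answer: φ(ξ, τ) = exp(-2τ)exp(-2(ξ + τ)²)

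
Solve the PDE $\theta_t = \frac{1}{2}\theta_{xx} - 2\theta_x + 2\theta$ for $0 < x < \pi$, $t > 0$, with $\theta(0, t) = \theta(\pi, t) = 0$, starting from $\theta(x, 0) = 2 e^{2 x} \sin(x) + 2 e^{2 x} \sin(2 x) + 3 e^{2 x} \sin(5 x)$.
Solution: Substitute $\theta = e^{2x}u$, i.e. $u = e^{-2x}\theta$.
By the product rule, $\theta_x = e^{2x}(u_x + 2u)$, $\theta_{xx} = e^{2x}(u_{xx} + 4u_x + 4u)$, $\theta_t = e^{2x}u_t$.
Substituting into the PDE and dividing by $e^{2x}$: $u_t = \frac{1}{2}(u_{xx} + 4u_x + 4u) - 2(u_x + 2u) + 2u$.
The lower-order terms cancel, leaving the standard heat equation $u_t = \frac{1}{2}u_{xx}$.
Initial data for $u$: $u(x,0) = e^{-2x}\theta(x,0) = 2 \sin(x) + 2 \sin(2 x) + 3 \sin(5 x)$. The boundary conditions carry over: $u(0,t) = u(\pi,t) = 0$.
Solve for $u$:
  Using separation of variables $u = X(x)G(t)$:
  Eigenfunctions: $\sin(nx)$, $n = 1, 2, 3, \ldots$
  General solution: $u(x, t) = \sum c_n \sin(nx) e^{-n^2 t/2}$
  Matching $u(x,0) = 2 \sin(x) + 2 \sin(2 x) + 3 \sin(5 x)$ term by term: $c_1=2, c_2=2, c_5=3$.
Hence $u(x,t) = 2 e^{-2 t} \sin(2 x) + 2 e^{-t/2} \sin(x) + 3 e^{-25 t/2} \sin(5 x)$.
Transform back: $\theta(x,t) = e^{2x}u(x,t)$.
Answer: $\theta(x, t) = 2 e^{-2 t} e^{2 x} \sin(2 x) + 2 e^{-t/2} e^{2 x} \sin(x) + 3 e^{-25 t/2} e^{2 x} \sin(5 x)$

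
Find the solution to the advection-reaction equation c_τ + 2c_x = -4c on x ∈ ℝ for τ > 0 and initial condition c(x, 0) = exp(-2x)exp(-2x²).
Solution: Substitute c = exp(-2x)u, i.e. u = exp(2x)c.
By the product rule, c_x = exp(-2x)(u_x - 2u), c_τ = exp(-2x)u_τ.
Substituting into the PDE and dividing by exp(-2x): u_τ + 2(u_x - 2u) = -4u.
The lower-order terms cancel, leaving the standard advection equation u_τ + 2u_x = 0.
Initial data for u: u(x,0) = exp(2x)c(x,0) = exp(-2x²).
Solve for u:
  By method of characteristics (waves move right with speed 2):
  Along characteristics x - 2τ = const, u is constant, so u(x,τ) = f(x - 2τ) with f = u(·, 0).
Hence u(x,τ) = exp(-2(x - 2τ)²).
Transform back: c(x,τ) = exp(-2x)u(x,τ).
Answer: c(x, τ) = exp(-2x)exp(-2(x - 2τ)²)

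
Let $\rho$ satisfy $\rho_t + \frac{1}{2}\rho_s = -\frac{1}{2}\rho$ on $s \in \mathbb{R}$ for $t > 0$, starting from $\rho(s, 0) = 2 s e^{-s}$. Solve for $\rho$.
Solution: Substitute $\rho = e^{-s}u$.
Then $\rho_s = e^{-s}(u_s - u)$, $\rho_t = e^{-s}u_t$; substituting and dividing by $e^{-s}$, the lower-order terms cancel: $u_t + \frac{1}{2}u_s = 0$ (standard advection equation).
Data for $u$: $u(s,0) = e^{s}\rho(s,0) = 2 s$.
By characteristics ($ds/dt = 1/2$), $u(s,t) = f(s - \frac{1}{2}t)$ with $f = u( \cdot , 0)$.
So $u(s,t) = 2 s - t$, and $\rho(s,t) = e^{-s}u(s,t)$.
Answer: $\rho(s, t) = 2 s e^{-s} -  t e^{-s}$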